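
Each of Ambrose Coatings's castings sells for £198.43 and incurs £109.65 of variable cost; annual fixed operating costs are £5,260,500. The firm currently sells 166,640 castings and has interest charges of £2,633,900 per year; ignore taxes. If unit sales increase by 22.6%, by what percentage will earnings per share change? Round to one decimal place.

At 166,640 units, contribution = 166,640 × £88.78 = £14,794,299.20.
EBIT = £14,794,299.20 − £5,260,500 = £9,533,799.20.
After interest of £2,633,900.00, pre-tax earnings = £6,899,899.20.
Degree of combined leverage = contribution ÷ (EBIT − I) = £14,794,299.20 ÷ £6,899,899.20 = 2.1441.
%ΔEPS = DCL × %ΔSales = 2.1441 × +22.6% = +48.5%.

+48.5%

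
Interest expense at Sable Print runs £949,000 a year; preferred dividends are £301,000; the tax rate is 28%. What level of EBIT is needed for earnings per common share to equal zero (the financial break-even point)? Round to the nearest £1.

£1,367,056

Preferred dividends are paid after tax, so their pre-tax equivalent is £301,000 ÷ (1 − 0.28) = £418,055.56.
Financial break-even EBIT = interest + D_p ÷ (1 − t) = £949,000 + £418,055.56 = £1,367,055.56.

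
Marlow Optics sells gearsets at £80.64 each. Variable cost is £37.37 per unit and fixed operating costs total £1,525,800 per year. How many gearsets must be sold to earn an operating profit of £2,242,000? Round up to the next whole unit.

87,077 gearsets

Each unit contributes £80.64 − £37.37 = £43.27.
Need Q such that Q × £43.27 − £1,525,800 = £2,242,000, i.e. Q = £3,767,800 / £43.27 = 87,076.50 → 87,077.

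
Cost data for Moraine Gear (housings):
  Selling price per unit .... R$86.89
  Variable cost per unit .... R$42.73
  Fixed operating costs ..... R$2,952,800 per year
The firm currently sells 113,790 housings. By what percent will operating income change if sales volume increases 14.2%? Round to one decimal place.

Contribution at this volume is 113,790 × R$44.16 = R$5,024,966.40.
Subtracting fixed costs: EBIT = R$5,024,966.40 − R$2,952,800 = R$2,072,166.40.
Degree of operating leverage = R$5,024,966.40 / R$2,072,166.40 = 2.4250.
So EBIT moves 2.4250 × (+14.2%) = +34.4%.

+34.4%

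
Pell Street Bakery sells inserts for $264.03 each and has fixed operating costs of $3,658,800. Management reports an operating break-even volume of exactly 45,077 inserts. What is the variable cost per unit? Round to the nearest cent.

Contribution per unit must be FC / Q = $3,658,800 / 45,077 = $81.1678.
Variable cost per unit = $264.03 − $81.1678 = $182.86.

$182.86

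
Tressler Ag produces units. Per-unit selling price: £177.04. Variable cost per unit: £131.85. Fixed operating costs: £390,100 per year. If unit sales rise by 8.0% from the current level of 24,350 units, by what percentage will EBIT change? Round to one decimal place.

Total contribution margin = 24,350 × £45.19 = £1,100,376.50.
Operating income = contribution − fixed costs = £1,100,376.50 − £390,100 = £710,276.50.
DOL = contribution ÷ EBIT = £1,100,376.50 ÷ £710,276.50 = 1.5492.
%ΔEBIT = DOL × %ΔSales = 1.5492 × +8.0% = +12.4%.

+12.4%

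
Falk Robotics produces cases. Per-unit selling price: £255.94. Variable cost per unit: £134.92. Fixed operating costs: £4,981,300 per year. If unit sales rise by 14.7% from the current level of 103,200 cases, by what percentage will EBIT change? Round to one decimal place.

At 103,200 units, contribution = 103,200 × £121.02 = £12,489,264.00.
EBIT = £12,489,264.00 − £4,981,300 = £7,507,964.00.
DOL = contribution ÷ EBIT = £12,489,264.00 ÷ £7,507,964.00 = 1.6635.
Operating income changes by 1.6635 × +14.7% = +24.5%.

+24.5%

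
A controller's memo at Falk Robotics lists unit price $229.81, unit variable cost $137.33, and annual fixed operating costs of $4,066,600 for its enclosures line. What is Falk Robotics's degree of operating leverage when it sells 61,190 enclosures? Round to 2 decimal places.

3.55

Total contribution margin = 61,190 × $92.48 = $5,658,851.20.
Subtracting fixed costs: EBIT = $5,658,851.20 − $4,066,600 = $1,592,251.20.
Degree of operating leverage = $5,658,851.20 / $1,592,251.20 = 3.5540.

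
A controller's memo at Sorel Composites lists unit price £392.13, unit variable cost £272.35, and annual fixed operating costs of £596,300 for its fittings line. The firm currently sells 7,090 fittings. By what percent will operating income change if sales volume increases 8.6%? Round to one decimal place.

+28.9%

Contribution at this volume is 7,090 × £119.78 = £849,240.20.
Operating income = contribution − fixed costs = £849,240.20 − £596,300 = £252,940.20.
DOL = contribution ÷ EBIT = £849,240.20 ÷ £252,940.20 = 3.3575.
So EBIT moves 3.3575 × (+8.6%) = +28.9%.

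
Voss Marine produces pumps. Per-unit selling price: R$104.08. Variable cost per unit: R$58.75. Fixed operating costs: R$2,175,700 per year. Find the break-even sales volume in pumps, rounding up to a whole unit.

Unit CM = price − variable cost = R$104.08 − R$58.75 = R$45.33.
Break-even Q = R$2,175,700 / R$45.33 = 47,996.91 → 47,997 pumps.

47,997 pumps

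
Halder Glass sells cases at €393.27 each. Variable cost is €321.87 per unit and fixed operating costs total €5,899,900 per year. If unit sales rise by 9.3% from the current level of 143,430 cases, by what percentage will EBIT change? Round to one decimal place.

Total contribution margin = 143,430 × €71.40 = €10,240,902.00.
Subtracting fixed costs: EBIT = €10,240,902.00 − €5,899,900 = €4,341,002.00.
So DOL = total CM / EBIT = €10,240,902.00 / €4,341,002.00 = 2.3591.
Operating income changes by 2.3591 × +9.3% = +21.9%.

+21.9%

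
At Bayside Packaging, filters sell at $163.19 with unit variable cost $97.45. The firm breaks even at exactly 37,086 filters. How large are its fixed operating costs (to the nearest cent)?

Unit CM = price − variable cost = $163.19 − $97.45 = $65.74.
Fixed costs = break-even units × CM = 37,086 × $65.74 = $2,438,033.64.

$2,438,033.64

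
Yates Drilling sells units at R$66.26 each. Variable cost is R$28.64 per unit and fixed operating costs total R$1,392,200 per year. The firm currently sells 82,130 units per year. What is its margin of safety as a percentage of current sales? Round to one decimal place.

Contribution margin per unit = R$66.26 − R$28.64 = R$37.62. Break-even units = R$1,392,200 ÷ R$37.62 = 37,006.91; break-even revenue = 37,006.91 × R$66.26 = R$2,452,077.94.
Current sales = 82,130 × R$66.26 = R$5,441,933.80.
Margin of safety = (R$5,441,933.80 − R$2,452,077.94) ÷ R$5,441,933.80 = 54.9%.

54.9%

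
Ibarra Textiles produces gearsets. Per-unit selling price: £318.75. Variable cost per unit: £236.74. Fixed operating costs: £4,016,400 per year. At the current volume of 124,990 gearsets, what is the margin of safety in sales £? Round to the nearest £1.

Unit CM = price − variable cost = £318.75 − £236.74 = £82.01. Break-even units = £4,016,400 ÷ £82.01 = 48,974.52; break-even revenue = 48,974.52 × £318.75 = £15,610,626.75.
Actual sales revenue = 124,990 × £318.75 = £39,840,562.50.
Margin of safety = £39,840,562.50 − £15,610,626.75 = £24,229,936.

£24,229,936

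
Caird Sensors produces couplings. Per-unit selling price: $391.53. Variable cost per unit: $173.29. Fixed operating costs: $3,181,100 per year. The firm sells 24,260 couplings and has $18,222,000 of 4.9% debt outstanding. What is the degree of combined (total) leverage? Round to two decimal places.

At 24,260 units, contribution = 24,260 × $218.24 = $5,294,502.40.
Subtracting fixed costs: EBIT = $5,294,502.40 − $3,181,100 = $2,113,402.40. Interest = $892,878.00, so EBIT − I = $1,220,524.40.
DCL = contribution ÷ (EBIT − I) = $5,294,502.40 ÷ $1,220,524.40 = 4.3379.

4.34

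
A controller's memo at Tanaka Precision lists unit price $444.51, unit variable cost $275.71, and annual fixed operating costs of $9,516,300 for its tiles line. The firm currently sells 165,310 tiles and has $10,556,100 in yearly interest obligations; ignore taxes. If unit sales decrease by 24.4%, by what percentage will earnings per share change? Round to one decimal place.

-86.9%

Total contribution margin = 165,310 × $168.80 = $27,904,328.00.
EBIT = $27,904,328.00 − $9,516,300 = $18,388,028.00.
Interest = $10,556,100.00, so EBIT − I = $7,831,928.00.
Degree of combined leverage = contribution ÷ (EBIT − I) = $27,904,328.00 ÷ $7,831,928.00 = 3.5629.
EPS therefore changes by 3.5629 × (-24.4%) = -86.9%.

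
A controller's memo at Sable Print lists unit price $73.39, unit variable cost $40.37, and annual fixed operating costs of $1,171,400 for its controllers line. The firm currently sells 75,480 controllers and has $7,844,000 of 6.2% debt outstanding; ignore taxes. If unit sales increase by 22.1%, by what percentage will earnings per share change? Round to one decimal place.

+66.0%

At 75,480 units, contribution = 75,480 × $33.02 = $2,492,349.60.
Operating income = contribution − fixed costs = $2,492,349.60 − $1,171,400 = $1,320,949.60.
Interest = $486,328.00, so EBIT − I = $834,621.60.
DCL = total CM / (EBIT − I) = $2,492,349.60 / $834,621.60 = 2.9862.
EPS therefore changes by 2.9862 × (+22.1%) = +66.0%.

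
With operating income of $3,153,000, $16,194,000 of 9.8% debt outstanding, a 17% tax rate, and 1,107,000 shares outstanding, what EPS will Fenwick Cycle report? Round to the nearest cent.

$1.17

Interest = $1,587,012.00, so EBT = $3,153,000 − $1,587,012.00 = $1,565,988.00.
Net income = $1,565,988.00 × (1 − 0.17) = $1,299,770.04.
Per share: $1,299,770.04 / 1,107,000 shares = $1.17.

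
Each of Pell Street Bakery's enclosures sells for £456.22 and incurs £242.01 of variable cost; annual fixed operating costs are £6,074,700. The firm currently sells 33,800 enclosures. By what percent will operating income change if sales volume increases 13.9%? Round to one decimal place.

Total contribution margin = 33,800 × £214.21 = £7,240,298.00.
EBIT = £7,240,298.00 − £6,074,700 = £1,165,598.00.
DOL = contribution ÷ EBIT = £7,240,298.00 ÷ £1,165,598.00 = 6.2117.
%ΔEBIT = DOL × %ΔSales = 6.2117 × +13.9% = +86.3%.

+86.3%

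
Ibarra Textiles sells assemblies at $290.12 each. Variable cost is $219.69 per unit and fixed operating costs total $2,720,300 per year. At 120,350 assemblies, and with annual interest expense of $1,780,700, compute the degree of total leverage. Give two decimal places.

2.13

At 120,350 units, contribution = 120,350 × $70.43 = $8,476,250.50.
Subtracting fixed costs: EBIT = $8,476,250.50 − $2,720,300 = $5,755,950.50. Interest = $1,780,700.00, so EBIT − I = $3,975,250.50.
Degree of total leverage = total CM / (EBIT − interest) = $8,476,250.50 / $3,975,250.50 = 2.1323.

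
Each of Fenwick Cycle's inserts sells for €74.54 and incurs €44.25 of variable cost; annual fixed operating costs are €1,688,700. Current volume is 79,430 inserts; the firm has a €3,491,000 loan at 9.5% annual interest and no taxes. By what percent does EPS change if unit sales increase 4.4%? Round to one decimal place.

+27.5%

Total contribution margin = 79,430 × €30.29 = €2,405,934.70.
EBIT = €2,405,934.70 − €1,688,700 = €717,234.70.
Interest = €331,645.00, so EBIT − I = €385,589.70.
DCL = total CM / (EBIT − I) = €2,405,934.70 / €385,589.70 = 6.2396.
EPS therefore changes by 6.2396 × (+4.4%) = +27.5%.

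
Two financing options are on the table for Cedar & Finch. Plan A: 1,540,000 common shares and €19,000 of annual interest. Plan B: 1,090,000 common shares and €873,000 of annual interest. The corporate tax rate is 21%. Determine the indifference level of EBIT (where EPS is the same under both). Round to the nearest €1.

€2,941,578

At indifference, (EBIT − 19,000)(1 − t)/1,540,000 = (EBIT − 873,000)(1 − t)/1,090,000.
Cancelling (1 − t) and cross-multiplying: 1,090,000·(EBIT − 19,000) = 1,540,000·(EBIT − 873,000).
Solving, EBIT = (873,000·1,540,000 − 19,000·1,090,000) / (1,540,000 − 1,090,000) = 1,323,710,000,000 / 450,000 = 2,941,577.78.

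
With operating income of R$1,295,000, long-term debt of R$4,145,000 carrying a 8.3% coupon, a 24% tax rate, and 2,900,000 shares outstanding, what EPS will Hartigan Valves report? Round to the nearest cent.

R$0.25

Interest = R$344,035.00, so EBT = R$1,295,000 − R$344,035.00 = R$950,965.00.
Net income = R$950,965.00 × (1 − 0.24) = R$722,733.40.
EPS = R$722,733.40 ÷ 2,900,000 = R$0.25.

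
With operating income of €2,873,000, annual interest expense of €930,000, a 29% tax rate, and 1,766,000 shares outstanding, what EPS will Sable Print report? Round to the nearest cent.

Interest = €930,000.00, so EBT = €2,873,000 − €930,000.00 = €1,943,000.00.
After tax at 29%: net income = €1,943,000.00 × 0.71 = €1,379,530.00.
Per share: €1,379,530.00 / 1,766,000 shares = €0.78.

€0.78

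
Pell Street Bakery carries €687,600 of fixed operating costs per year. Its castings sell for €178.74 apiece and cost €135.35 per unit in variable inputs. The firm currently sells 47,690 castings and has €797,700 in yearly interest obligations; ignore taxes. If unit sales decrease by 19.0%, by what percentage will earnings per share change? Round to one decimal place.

At 47,690 units, contribution = 47,690 × €43.39 = €2,069,269.10.
Operating income = contribution − fixed costs = €2,069,269.10 − €687,600 = €1,381,669.10.
After interest of €797,700.00, pre-tax earnings = €583,969.10.
Degree of combined leverage = contribution ÷ (EBIT − I) = €2,069,269.10 ÷ €583,969.10 = 3.5435.
%ΔEPS = DCL × %ΔSales = 3.5435 × -19.0% = -67.3%.

-67.3%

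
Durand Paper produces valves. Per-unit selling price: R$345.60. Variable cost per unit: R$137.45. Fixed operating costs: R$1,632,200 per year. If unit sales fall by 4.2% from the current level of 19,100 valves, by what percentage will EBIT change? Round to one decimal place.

-7.1%

At 19,100 units, contribution = 19,100 × R$208.15 = R$3,975,665.00.
Subtracting fixed costs: EBIT = R$3,975,665.00 − R$1,632,200 = R$2,343,465.00.
DOL = contribution ÷ EBIT = R$3,975,665.00 ÷ R$2,343,465.00 = 1.6965.
Operating income changes by 1.6965 × -4.2% = -7.1%.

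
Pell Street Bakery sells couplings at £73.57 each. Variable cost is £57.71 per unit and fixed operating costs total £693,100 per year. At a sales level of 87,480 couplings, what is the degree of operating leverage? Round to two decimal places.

2.00

At 87,480 units, contribution = 87,480 × £15.86 = £1,387,432.80.
EBIT = £1,387,432.80 − £693,100 = £694,332.80.
So DOL = total CM / EBIT = £1,387,432.80 / £694,332.80 = 1.9982.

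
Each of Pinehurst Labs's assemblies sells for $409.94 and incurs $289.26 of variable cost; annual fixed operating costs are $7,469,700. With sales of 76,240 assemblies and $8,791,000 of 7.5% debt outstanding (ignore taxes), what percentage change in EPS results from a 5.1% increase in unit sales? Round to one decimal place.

At 76,240 units, contribution = 76,240 × $120.68 = $9,200,643.20.
Subtracting fixed costs: EBIT = $9,200,643.20 − $7,469,700 = $1,730,943.20.
Interest = $659,325.00, so EBIT − I = $1,071,618.20.
DCL = total CM / (EBIT − I) = $9,200,643.20 / $1,071,618.20 = 8.5857.
%ΔEPS = DCL × %ΔSales = 8.5857 × +5.1% = +43.8%.

+43.8%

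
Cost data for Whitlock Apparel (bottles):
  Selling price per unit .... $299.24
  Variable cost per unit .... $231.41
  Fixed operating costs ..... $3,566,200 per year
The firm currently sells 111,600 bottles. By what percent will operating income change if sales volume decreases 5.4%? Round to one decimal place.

-10.2%

Total contribution margin = 111,600 × $67.83 = $7,569,828.00.
EBIT = $7,569,828.00 − $3,566,200 = $4,003,628.00.
Degree of operating leverage = $7,569,828.00 / $4,003,628.00 = 1.8907.
%ΔEBIT = DOL × %ΔSales = 1.8907 × -5.4% = -10.2%.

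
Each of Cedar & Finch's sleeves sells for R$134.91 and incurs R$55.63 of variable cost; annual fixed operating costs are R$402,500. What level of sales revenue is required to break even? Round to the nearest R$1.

R$684,930

CM per unit = R$134.91 − R$55.63 = R$79.28; CM ratio = R$79.28 / R$134.91 = 0.5877.
Break-even sales = FC ÷ CM ratio = R$402,500 × R$134.91 / R$79.28 = R$684,930.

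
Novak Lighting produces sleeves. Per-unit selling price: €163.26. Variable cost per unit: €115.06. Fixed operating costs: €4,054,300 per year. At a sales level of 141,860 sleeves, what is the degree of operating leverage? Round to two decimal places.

2.46

Contribution at this volume is 141,860 × €48.20 = €6,837,652.00.
Operating income = contribution − fixed costs = €6,837,652.00 − €4,054,300 = €2,783,352.00.
DOL = contribution ÷ EBIT = €6,837,652.00 ÷ €2,783,352.00 = 2.4566.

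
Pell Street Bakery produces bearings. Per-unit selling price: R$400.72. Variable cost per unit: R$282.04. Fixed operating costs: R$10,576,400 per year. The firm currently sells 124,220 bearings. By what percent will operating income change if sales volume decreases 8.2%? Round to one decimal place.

-29.0%

Total contribution margin = 124,220 × R$118.68 = R$14,742,429.60.
Operating income = contribution − fixed costs = R$14,742,429.60 − R$10,576,400 = R$4,166,029.60.
So DOL = total CM / EBIT = R$14,742,429.60 / R$4,166,029.60 = 3.5387.
%ΔEBIT = DOL × %ΔSales = 3.5387 × -8.2% = -29.0%.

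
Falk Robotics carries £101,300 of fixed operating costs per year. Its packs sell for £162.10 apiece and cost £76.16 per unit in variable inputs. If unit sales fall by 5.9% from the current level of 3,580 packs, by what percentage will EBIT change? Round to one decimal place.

Total contribution margin = 3,580 × £85.94 = £307,665.20.
EBIT = £307,665.20 − £101,300 = £206,365.20.
DOL = contribution ÷ EBIT = £307,665.20 ÷ £206,365.20 = 1.4909.
So EBIT moves 1.4909 × (-5.9%) = -8.8%.

-8.8%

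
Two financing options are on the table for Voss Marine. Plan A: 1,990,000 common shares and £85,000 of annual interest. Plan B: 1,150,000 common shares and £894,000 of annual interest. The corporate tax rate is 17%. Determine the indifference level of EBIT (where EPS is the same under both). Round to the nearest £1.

£2,001,560

Set EPS_A = EPS_B: (EBIT − £85,000)(1 − 0.17) ÷ 1,990,000 = (EBIT − £894,000)(1 − 0.17) ÷ 1,150,000.
The (1 − t) factor cancels: (EBIT − 85,000) × 1,150,000 = (EBIT − 894,000) × 1,990,000.
Solving, EBIT = (894,000·1,990,000 − 85,000·1,150,000) / (1,990,000 − 1,150,000) = 1,681,310,000,000 / 840,000 = 2,001,559.52.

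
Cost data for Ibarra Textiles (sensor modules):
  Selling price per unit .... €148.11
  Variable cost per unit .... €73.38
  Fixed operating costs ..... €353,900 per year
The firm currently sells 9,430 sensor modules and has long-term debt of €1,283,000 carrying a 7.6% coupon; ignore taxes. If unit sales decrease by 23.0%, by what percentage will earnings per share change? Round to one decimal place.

-64.0%

Total contribution margin = 9,430 × €74.73 = €704,703.90.
Operating income = contribution − fixed costs = €704,703.90 − €353,900 = €350,803.90.
After interest of €97,508.00, pre-tax earnings = €253,295.90.
DCL = total CM / (EBIT − I) = €704,703.90 / €253,295.90 = 2.7821.
EPS therefore changes by 2.7821 × (-23.0%) = -64.0%.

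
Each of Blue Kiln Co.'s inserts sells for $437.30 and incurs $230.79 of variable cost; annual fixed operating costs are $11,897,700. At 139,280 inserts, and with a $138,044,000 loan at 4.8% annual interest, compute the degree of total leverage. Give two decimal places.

Contribution at this volume is 139,280 × $206.51 = $28,762,712.80.
Operating income = contribution − fixed costs = $28,762,712.80 − $11,897,700 = $16,865,012.80. Interest = $6,626,112.00.
DOL = $28,762,712.80 ÷ $16,865,012.80 = 1.7055; DFL = $16,865,012.80 ÷ $10,238,900.80 = 1.6472.
Combined leverage = 1.7055 × 1.6472 = 2.8093.

2.81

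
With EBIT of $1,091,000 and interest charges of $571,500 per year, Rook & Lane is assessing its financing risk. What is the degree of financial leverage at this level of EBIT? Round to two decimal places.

2.10

Annual interest charges come to $571,500.00.
DFL = EBIT ÷ (EBIT − I) = $1,091,000 ÷ ($1,091,000 − $571,500.00) = $1,091,000 ÷ $519,500.00 = 2.1001.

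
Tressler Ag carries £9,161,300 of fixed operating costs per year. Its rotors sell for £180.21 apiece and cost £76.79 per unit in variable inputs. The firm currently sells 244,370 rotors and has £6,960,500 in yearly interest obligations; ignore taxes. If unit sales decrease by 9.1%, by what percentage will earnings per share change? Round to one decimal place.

At 244,370 units, contribution = 244,370 × £103.42 = £25,272,745.40.
Subtracting fixed costs: EBIT = £25,272,745.40 − £9,161,300 = £16,111,445.40.
Interest = £6,960,500.00, so EBIT − I = £9,150,945.40.
Degree of combined leverage = contribution ÷ (EBIT − I) = £25,272,745.40 ÷ £9,150,945.40 = 2.7618.
%ΔEPS = DCL × %ΔSales = 2.7618 × -9.1% = -25.1%.

-25.1%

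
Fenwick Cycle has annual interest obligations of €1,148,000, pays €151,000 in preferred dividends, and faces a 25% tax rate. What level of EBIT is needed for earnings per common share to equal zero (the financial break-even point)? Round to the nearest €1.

€1,349,333

Preferred dividends are paid after tax, so their pre-tax equivalent is €151,000 ÷ (1 − 0.25) = €201,333.33.
Financial break-even EBIT = interest + D_p ÷ (1 − t) = €1,148,000 + €201,333.33 = €1,349,333.33.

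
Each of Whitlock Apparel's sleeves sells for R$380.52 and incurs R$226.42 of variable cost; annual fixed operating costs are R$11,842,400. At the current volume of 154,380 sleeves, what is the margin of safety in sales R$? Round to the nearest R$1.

R$29,502,172

Each unit contributes R$380.52 − R$226.42 = R$154.10. Break-even units = R$11,842,400 ÷ R$154.10 = 76,848.80; break-even revenue = 76,848.80 × R$380.52 = R$29,242,505.18.
Current sales = 154,380 × R$380.52 = R$58,744,677.60.
Margin of safety = R$58,744,677.60 − R$29,242,505.18 = R$29,502,172.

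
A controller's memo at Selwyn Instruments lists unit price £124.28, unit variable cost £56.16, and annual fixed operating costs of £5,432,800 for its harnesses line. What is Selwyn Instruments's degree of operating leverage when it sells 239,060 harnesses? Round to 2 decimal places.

At 239,060 units, contribution = 239,060 × £68.12 = £16,284,767.20.
EBIT = £16,284,767.20 − £5,432,800 = £10,851,967.20.
DOL = contribution ÷ EBIT = £16,284,767.20 ÷ £10,851,967.20 = 1.5006.

1.50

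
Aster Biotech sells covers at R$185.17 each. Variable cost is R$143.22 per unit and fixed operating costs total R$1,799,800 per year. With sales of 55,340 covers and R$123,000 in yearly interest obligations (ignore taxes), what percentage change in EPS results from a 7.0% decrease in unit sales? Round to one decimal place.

-40.8%

Total contribution margin = 55,340 × R$41.95 = R$2,321,513.00.
EBIT = R$2,321,513.00 − R$1,799,800 = R$521,713.00.
After interest of R$123,000.00, pre-tax earnings = R$398,713.00.
DCL = total CM / (EBIT − I) = R$2,321,513.00 / R$398,713.00 = 5.8225.
EPS therefore changes by 5.8225 × (-7.0%) = -40.8%.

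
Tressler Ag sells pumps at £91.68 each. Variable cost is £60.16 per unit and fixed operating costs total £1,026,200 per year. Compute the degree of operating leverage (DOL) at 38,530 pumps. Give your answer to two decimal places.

Total contribution margin = 38,530 × £31.52 = £1,214,465.60.
Operating income = contribution − fixed costs = £1,214,465.60 − £1,026,200 = £188,265.60.
So DOL = total CM / EBIT = £1,214,465.60 / £188,265.60 = 6.4508.

6.45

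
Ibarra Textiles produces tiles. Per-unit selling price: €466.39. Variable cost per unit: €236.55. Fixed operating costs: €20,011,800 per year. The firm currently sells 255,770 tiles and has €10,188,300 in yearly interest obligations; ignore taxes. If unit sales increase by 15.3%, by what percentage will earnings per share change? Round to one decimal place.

At 255,770 units, contribution = 255,770 × €229.84 = €58,786,176.80.
EBIT = €58,786,176.80 − €20,011,800 = €38,774,376.80.
After interest of €10,188,300.00, pre-tax earnings = €28,586,076.80.
DCL = total CM / (EBIT − I) = €58,786,176.80 / €28,586,076.80 = 2.0565.
%ΔEPS = DCL × %ΔSales = 2.0565 × +15.3% = +31.5%.

+31.5%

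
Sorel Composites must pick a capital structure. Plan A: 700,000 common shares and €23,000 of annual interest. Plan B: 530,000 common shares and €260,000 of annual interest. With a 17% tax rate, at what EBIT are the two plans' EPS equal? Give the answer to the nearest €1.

At indifference, (EBIT − 23,000)(1 − t)/700,000 = (EBIT − 260,000)(1 − t)/530,000.
Cancelling (1 − t) and cross-multiplying: 530,000·(EBIT − 23,000) = 700,000·(EBIT − 260,000).
Solving, EBIT = (260,000·700,000 − 23,000·530,000) / (700,000 − 530,000) = 169,810,000,000 / 170,000 = 998,882.35.

€998,882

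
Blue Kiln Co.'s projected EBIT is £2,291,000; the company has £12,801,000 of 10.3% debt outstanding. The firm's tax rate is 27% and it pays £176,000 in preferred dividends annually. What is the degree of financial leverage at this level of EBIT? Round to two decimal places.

3.13

Interest = £1,318,503.00.
Preferred dividends grossed up pre-tax: £176,000 / (1 − 0.27) = £241,095.89.
DFL = EBIT ÷ [EBIT − I − D_p/(1−t)] = £2,291,000 ÷ [£2,291,000 − £1,318,503.00 − £241,095.89] = £2,291,000 ÷ £731,401.11 = 3.1323.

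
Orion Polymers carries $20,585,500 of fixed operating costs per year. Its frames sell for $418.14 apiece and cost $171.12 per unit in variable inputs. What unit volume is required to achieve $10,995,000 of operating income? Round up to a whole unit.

127,846 frames

Unit CM = price − variable cost = $418.14 − $171.12 = $247.02.
Units = (FC + target) / CM = ($20,585,500 + $10,995,000) / $247.02 = 127,845.92, so 127,846 frames.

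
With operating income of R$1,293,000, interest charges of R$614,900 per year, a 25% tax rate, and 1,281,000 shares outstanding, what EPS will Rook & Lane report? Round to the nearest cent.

Pre-tax income = R$1,293,000 − R$614,900.00 = R$678,100.00.
After tax at 25%: net income = R$678,100.00 × 0.75 = R$508,575.00.
EPS = R$508,575.00 ÷ 1,281,000 = R$0.40.

R$0.40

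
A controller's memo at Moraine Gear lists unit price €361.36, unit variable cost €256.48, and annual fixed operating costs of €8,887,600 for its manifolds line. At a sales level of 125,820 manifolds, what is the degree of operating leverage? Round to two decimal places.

Contribution at this volume is 125,820 × €104.88 = €13,196,001.60.
Subtracting fixed costs: EBIT = €13,196,001.60 − €8,887,600 = €4,308,401.60.
Degree of operating leverage = €13,196,001.60 / €4,308,401.60 = 3.0629.

3.06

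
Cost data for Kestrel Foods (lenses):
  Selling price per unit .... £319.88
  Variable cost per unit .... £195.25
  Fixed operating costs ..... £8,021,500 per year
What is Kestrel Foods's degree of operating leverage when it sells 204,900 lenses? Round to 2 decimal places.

At 204,900 units, contribution = 204,900 × £124.63 = £25,536,687.00.
Subtracting fixed costs: EBIT = £25,536,687.00 − £8,021,500 = £17,515,187.00.
So DOL = total CM / EBIT = £25,536,687.00 / £17,515,187.00 = 1.4580.

1.46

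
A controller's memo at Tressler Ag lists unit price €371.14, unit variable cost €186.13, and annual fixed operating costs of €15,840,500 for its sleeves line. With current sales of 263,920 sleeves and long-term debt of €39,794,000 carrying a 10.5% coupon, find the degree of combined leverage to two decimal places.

1.69

Total contribution margin = 263,920 × €185.01 = €48,827,839.20.
Subtracting fixed costs: EBIT = €48,827,839.20 − €15,840,500 = €32,987,339.20. Interest = €4,178,370.00.
DOL = €48,827,839.20 ÷ €32,987,339.20 = 1.4802; DFL = €32,987,339.20 ÷ €28,808,969.20 = 1.1450.
Combined leverage = 1.4802 × 1.1450 = 1.6948.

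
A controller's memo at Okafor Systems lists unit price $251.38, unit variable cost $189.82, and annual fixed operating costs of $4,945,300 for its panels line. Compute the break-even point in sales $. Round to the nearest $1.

$20,194,112

CM per unit = $251.38 − $189.82 = $61.56; CM ratio = $61.56 / $251.38 = 0.2449.
Break-even revenue = fixed costs × price ÷ CM = $4,945,300 × $251.38 ÷ $61.56 = $20,194,112.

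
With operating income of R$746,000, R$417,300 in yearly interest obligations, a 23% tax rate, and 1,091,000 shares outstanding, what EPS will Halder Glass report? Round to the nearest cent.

Pre-tax income = R$746,000 − R$417,300.00 = R$328,700.00.
Net income = R$328,700.00 × (1 − 0.23) = R$253,099.00.
Per share: R$253,099.00 / 1,091,000 shares = R$0.23.

R$0.23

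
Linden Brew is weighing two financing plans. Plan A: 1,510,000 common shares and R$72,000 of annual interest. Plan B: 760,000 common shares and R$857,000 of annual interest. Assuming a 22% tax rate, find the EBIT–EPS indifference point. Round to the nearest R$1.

R$1,652,467

At indifference, (EBIT − 72,000)(1 − t)/1,510,000 = (EBIT − 857,000)(1 − t)/760,000.
The (1 − t) factor cancels: (EBIT − 72,000) × 760,000 = (EBIT − 857,000) × 1,510,000.
EBIT × (1,510,000 − 760,000) = 857,000 × 1,510,000 − 72,000 × 760,000 = 1,239,350,000,000, so EBIT = 1,239,350,000,000 ÷ 750,000 = 1,652,466.67.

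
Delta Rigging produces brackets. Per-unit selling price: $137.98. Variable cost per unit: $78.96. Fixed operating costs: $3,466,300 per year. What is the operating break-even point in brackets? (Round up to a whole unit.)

58,731 brackets

Contribution margin per unit = $137.98 − $78.96 = $59.02.
Break-even volume = fixed costs ÷ CM per unit = $3,466,300 ÷ $59.02 = 58,730.94, so 58,731 brackets.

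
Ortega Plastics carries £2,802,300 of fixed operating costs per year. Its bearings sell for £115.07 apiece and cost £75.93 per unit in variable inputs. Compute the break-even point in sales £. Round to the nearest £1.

£8,238,647

CM per unit = £115.07 − £75.93 = £39.14; CM ratio = £39.14 / £115.07 = 0.3401.
Break-even revenue = fixed costs × price ÷ CM = £2,802,300 × £115.07 ÷ £39.14 = £8,238,647.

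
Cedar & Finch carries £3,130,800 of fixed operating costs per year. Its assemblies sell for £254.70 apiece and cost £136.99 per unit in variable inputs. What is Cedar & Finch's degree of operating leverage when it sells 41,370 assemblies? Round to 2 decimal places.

At 41,370 units, contribution = 41,370 × £117.71 = £4,869,662.70.
Operating income = contribution − fixed costs = £4,869,662.70 − £3,130,800 = £1,738,862.70.
DOL = contribution ÷ EBIT = £4,869,662.70 ÷ £1,738,862.70 = 2.8005.

2.80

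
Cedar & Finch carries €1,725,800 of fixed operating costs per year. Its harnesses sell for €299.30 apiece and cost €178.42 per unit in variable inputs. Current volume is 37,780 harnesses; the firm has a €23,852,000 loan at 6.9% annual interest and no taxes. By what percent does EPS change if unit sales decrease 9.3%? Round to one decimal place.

-35.5%

Contribution at this volume is 37,780 × €120.88 = €4,566,846.40.
Operating income = contribution − fixed costs = €4,566,846.40 − €1,725,800 = €2,841,046.40.
Interest = €1,645,788.00, so EBIT − I = €1,195,258.40.
Degree of combined leverage = contribution ÷ (EBIT − I) = €4,566,846.40 ÷ €1,195,258.40 = 3.8208.
EPS therefore changes by 3.8208 × (-9.3%) = -35.5%.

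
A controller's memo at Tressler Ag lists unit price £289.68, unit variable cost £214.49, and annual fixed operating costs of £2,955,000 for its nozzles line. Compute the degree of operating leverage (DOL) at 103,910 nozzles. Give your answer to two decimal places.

At 103,910 units, contribution = 103,910 × £75.19 = £7,812,992.90.
Operating income = contribution − fixed costs = £7,812,992.90 − £2,955,000 = £4,857,992.90.
So DOL = total CM / EBIT = £7,812,992.90 / £4,857,992.90 = 1.6083.

1.61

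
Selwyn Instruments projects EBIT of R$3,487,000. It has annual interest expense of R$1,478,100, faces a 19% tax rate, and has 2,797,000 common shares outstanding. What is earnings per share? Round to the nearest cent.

R$0.58

Pre-tax income = R$3,487,000 − R$1,478,100.00 = R$2,008,900.00.
Net income = R$2,008,900.00 × (1 − 0.19) = R$1,627,209.00.
Per share: R$1,627,209.00 / 2,797,000 shares = R$0.58.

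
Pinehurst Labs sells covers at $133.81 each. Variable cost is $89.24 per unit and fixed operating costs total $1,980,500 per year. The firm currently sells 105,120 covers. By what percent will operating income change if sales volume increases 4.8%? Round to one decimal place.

+8.3%

Total contribution margin = 105,120 × $44.57 = $4,685,198.40.
Subtracting fixed costs: EBIT = $4,685,198.40 − $1,980,500 = $2,704,698.40.
Degree of operating leverage = $4,685,198.40 / $2,704,698.40 = 1.7322.
%ΔEBIT = DOL × %ΔSales = 1.7322 × +4.8% = +8.3%.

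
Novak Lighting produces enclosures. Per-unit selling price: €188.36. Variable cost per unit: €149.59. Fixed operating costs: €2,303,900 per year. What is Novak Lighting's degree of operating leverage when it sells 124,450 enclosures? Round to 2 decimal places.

Contribution at this volume is 124,450 × €38.77 = €4,824,926.50.
Subtracting fixed costs: EBIT = €4,824,926.50 − €2,303,900 = €2,521,026.50.
Degree of operating leverage = €4,824,926.50 / €2,521,026.50 = 1.9139.

1.91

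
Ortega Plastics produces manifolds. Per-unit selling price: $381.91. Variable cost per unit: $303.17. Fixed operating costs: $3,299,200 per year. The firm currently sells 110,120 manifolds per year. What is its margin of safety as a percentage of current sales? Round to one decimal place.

62.0%

Contribution margin per unit = $381.91 − $303.17 = $78.74. Break-even units = $3,299,200 ÷ $78.74 = 41,899.92; break-even revenue = 41,899.92 × $381.91 = $16,001,999.90.
Current sales = 110,120 × $381.91 = $42,055,929.20.
Margin of safety = ($42,055,929.20 − $16,001,999.90) ÷ $42,055,929.20 = 62.0%.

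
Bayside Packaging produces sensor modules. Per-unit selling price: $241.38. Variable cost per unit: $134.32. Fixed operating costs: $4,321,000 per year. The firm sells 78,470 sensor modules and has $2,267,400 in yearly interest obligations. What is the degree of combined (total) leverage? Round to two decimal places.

4.63

Contribution at this volume is 78,470 × $107.06 = $8,400,998.20.
Subtracting fixed costs: EBIT = $8,400,998.20 − $4,321,000 = $4,079,998.20. Interest = $2,267,400.00, so EBIT − I = $1,812,598.20.
DCL = contribution ÷ (EBIT − I) = $8,400,998.20 ÷ $1,812,598.20 = 4.6348.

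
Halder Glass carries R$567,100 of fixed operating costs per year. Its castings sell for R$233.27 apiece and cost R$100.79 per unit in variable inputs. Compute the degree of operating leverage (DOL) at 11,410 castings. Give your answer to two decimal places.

1.60

Total contribution margin = 11,410 × R$132.48 = R$1,511,596.80.
EBIT = R$1,511,596.80 − R$567,100 = R$944,496.80.
DOL = contribution ÷ EBIT = R$1,511,596.80 ÷ R$944,496.80 = 1.6004.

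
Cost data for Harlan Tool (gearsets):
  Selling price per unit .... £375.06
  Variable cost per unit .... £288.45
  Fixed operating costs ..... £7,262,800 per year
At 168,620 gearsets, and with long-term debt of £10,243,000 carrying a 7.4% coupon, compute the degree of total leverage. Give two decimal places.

At 168,620 units, contribution = 168,620 × £86.61 = £14,604,178.20.
Operating income = contribution − fixed costs = £14,604,178.20 − £7,262,800 = £7,341,378.20. Interest = £757,982.00.
DOL = £14,604,178.20 ÷ £7,341,378.20 = 1.9893; DFL = £7,341,378.20 ÷ £6,583,396.20 = 1.1151.
DCL = DOL × DFL = 1.9893 × 1.1151 = 2.2183.

2.22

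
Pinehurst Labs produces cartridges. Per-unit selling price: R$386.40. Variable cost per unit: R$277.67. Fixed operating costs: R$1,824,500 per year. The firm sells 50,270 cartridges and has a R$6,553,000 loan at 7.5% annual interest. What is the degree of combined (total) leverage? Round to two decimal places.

1.74

Total contribution margin = 50,270 × R$108.73 = R$5,465,857.10.
Operating income = contribution − fixed costs = R$5,465,857.10 − R$1,824,500 = R$3,641,357.10. Interest = R$491,475.00, so EBIT − I = R$3,149,882.10.
DCL = contribution ÷ (EBIT − I) = R$5,465,857.10 ÷ R$3,149,882.10 = 1.7353.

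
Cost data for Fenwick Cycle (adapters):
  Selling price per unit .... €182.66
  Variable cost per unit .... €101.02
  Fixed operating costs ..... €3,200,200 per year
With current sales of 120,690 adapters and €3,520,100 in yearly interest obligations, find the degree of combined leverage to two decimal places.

Contribution at this volume is 120,690 × €81.64 = €9,853,131.60.
EBIT = €9,853,131.60 − €3,200,200 = €6,652,931.60. Interest = €3,520,100.00, so EBIT − I = €3,132,831.60.
Degree of total leverage = total CM / (EBIT − interest) = €9,853,131.60 / €3,132,831.60 = 3.1451.

3.15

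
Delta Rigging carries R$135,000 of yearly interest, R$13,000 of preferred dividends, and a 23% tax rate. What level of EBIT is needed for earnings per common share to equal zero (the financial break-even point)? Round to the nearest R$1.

R$151,883

Preferred dividends are paid after tax, so their pre-tax equivalent is R$13,000 ÷ (1 − 0.23) = R$16,883.12.
EPS = 0 when EBIT covers interest plus the pre-tax preferred burden: R$135,000 + R$16,883.12 = R$151,883.12.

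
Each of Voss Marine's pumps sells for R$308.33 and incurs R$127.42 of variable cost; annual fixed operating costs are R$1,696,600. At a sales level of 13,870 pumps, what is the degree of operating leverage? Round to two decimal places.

Total contribution margin = 13,870 × R$180.91 = R$2,509,221.70.
Subtracting fixed costs: EBIT = R$2,509,221.70 − R$1,696,600 = R$812,621.70.
So DOL = total CM / EBIT = R$2,509,221.70 / R$812,621.70 = 3.0878.

3.09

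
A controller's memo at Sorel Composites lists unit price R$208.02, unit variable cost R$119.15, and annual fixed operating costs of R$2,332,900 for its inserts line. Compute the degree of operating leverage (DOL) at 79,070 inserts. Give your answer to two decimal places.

1.50

Contribution at this volume is 79,070 × R$88.87 = R$7,026,950.90.
Subtracting fixed costs: EBIT = R$7,026,950.90 − R$2,332,900 = R$4,694,050.90.
Degree of operating leverage = R$7,026,950.90 / R$4,694,050.90 = 1.4970.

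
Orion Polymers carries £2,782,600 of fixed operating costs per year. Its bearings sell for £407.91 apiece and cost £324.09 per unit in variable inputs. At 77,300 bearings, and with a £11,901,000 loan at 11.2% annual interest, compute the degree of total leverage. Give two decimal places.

Contribution at this volume is 77,300 × £83.82 = £6,479,286.00.
Subtracting fixed costs: EBIT = £6,479,286.00 − £2,782,600 = £3,696,686.00. Interest = £1,332,912.00, so EBIT − I = £2,363,774.00.
DCL = contribution ÷ (EBIT − I) = £6,479,286.00 ÷ £2,363,774.00 = 2.7411.

2.74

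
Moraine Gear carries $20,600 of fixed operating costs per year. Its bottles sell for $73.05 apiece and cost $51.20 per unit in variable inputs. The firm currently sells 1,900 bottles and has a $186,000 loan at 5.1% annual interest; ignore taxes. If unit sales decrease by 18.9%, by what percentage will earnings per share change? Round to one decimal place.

At 1,900 units, contribution = 1,900 × $21.85 = $41,515.00.
Operating income = contribution − fixed costs = $41,515.00 − $20,600 = $20,915.00.
After interest of $9,486.00, pre-tax earnings = $11,429.00.
DCL = total CM / (EBIT − I) = $41,515.00 / $11,429.00 = 3.6324.
%ΔEPS = DCL × %ΔSales = 3.6324 × -18.9% = -68.7%.

-68.7%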